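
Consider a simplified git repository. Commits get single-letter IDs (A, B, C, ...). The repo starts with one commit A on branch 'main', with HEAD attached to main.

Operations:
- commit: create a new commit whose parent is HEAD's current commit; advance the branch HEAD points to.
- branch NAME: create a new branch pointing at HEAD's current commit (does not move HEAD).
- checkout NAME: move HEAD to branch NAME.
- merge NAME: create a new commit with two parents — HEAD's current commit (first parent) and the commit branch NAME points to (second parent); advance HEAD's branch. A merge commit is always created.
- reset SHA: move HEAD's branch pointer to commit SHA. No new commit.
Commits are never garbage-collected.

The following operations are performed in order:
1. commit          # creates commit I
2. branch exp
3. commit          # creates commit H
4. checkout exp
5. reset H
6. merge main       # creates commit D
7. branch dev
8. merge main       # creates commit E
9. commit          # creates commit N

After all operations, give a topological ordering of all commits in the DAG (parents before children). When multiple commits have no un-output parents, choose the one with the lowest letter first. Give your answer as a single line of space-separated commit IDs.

After op 1 (commit): HEAD=main@I [main=I]
After op 2 (branch): HEAD=main@I [exp=I main=I]
After op 3 (commit): HEAD=main@H [exp=I main=H]
After op 4 (checkout): HEAD=exp@I [exp=I main=H]
After op 5 (reset): HEAD=exp@H [exp=H main=H]
After op 6 (merge): HEAD=exp@D [exp=D main=H]
After op 7 (branch): HEAD=exp@D [dev=D exp=D main=H]
After op 8 (merge): HEAD=exp@E [dev=D exp=E main=H]
After op 9 (commit): HEAD=exp@N [dev=D exp=N main=H]
commit A: parents=[]
commit D: parents=['H', 'H']
commit E: parents=['D', 'H']
commit H: parents=['I']
commit I: parents=['A']
commit N: parents=['E']

Answer: A I H D E N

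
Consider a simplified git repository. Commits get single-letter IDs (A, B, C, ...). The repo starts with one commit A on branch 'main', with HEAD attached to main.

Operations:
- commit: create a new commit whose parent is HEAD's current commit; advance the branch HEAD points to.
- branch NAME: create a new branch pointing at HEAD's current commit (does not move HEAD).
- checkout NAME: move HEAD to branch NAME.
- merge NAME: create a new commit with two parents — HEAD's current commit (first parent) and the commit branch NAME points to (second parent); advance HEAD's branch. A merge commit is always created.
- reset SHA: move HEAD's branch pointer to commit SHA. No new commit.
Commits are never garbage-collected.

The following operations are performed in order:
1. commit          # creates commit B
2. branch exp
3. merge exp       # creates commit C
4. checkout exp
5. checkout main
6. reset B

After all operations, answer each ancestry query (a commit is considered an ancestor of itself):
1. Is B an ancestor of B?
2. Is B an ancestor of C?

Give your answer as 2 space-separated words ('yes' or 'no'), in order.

After op 1 (commit): HEAD=main@B [main=B]
After op 2 (branch): HEAD=main@B [exp=B main=B]
After op 3 (merge): HEAD=main@C [exp=B main=C]
After op 4 (checkout): HEAD=exp@B [exp=B main=C]
After op 5 (checkout): HEAD=main@C [exp=B main=C]
After op 6 (reset): HEAD=main@B [exp=B main=B]
ancestors(B) = {A,B}; B in? yes
ancestors(C) = {A,B,C}; B in? yes

Answer: yes yes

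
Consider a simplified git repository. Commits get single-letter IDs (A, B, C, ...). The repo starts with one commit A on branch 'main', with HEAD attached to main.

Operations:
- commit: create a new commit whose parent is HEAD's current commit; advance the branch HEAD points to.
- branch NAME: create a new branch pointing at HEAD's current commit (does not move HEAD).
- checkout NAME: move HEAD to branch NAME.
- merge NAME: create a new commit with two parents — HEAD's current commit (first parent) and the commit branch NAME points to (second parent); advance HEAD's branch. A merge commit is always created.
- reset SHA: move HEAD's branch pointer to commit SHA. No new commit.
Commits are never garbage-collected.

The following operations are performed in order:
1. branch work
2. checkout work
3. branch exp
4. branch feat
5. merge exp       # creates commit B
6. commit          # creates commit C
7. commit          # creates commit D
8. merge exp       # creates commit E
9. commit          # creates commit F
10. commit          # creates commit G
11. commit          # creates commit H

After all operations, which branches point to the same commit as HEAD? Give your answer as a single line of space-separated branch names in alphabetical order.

Answer: work

Derivation:
After op 1 (branch): HEAD=main@A [main=A work=A]
After op 2 (checkout): HEAD=work@A [main=A work=A]
After op 3 (branch): HEAD=work@A [exp=A main=A work=A]
After op 4 (branch): HEAD=work@A [exp=A feat=A main=A work=A]
After op 5 (merge): HEAD=work@B [exp=A feat=A main=A work=B]
After op 6 (commit): HEAD=work@C [exp=A feat=A main=A work=C]
After op 7 (commit): HEAD=work@D [exp=A feat=A main=A work=D]
After op 8 (merge): HEAD=work@E [exp=A feat=A main=A work=E]
After op 9 (commit): HEAD=work@F [exp=A feat=A main=A work=F]
After op 10 (commit): HEAD=work@G [exp=A feat=A main=A work=G]
After op 11 (commit): HEAD=work@H [exp=A feat=A main=A work=H]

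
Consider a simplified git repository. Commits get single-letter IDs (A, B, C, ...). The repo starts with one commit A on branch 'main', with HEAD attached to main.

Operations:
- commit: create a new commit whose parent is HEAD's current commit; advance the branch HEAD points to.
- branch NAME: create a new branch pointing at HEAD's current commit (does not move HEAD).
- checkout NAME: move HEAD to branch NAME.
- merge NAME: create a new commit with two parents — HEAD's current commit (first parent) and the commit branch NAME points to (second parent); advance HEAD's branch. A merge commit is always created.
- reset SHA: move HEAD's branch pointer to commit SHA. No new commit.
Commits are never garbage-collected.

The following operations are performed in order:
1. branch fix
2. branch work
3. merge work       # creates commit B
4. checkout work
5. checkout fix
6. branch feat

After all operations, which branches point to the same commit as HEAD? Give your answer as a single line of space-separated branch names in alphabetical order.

After op 1 (branch): HEAD=main@A [fix=A main=A]
After op 2 (branch): HEAD=main@A [fix=A main=A work=A]
After op 3 (merge): HEAD=main@B [fix=A main=B work=A]
After op 4 (checkout): HEAD=work@A [fix=A main=B work=A]
After op 5 (checkout): HEAD=fix@A [fix=A main=B work=A]
After op 6 (branch): HEAD=fix@A [feat=A fix=A main=B work=A]

Answer: feat fix work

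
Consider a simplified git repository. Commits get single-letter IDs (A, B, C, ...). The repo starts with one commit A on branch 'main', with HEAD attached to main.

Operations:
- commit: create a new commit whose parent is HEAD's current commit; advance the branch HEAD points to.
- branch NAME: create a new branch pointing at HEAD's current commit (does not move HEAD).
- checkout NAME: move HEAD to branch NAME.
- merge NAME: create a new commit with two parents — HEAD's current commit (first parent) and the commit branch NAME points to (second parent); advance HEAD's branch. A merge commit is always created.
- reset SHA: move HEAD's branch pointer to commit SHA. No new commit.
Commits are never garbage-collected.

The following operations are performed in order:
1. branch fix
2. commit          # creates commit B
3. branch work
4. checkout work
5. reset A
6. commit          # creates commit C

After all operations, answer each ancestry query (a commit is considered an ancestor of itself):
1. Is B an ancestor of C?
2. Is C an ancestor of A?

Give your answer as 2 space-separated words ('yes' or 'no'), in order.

After op 1 (branch): HEAD=main@A [fix=A main=A]
After op 2 (commit): HEAD=main@B [fix=A main=B]
After op 3 (branch): HEAD=main@B [fix=A main=B work=B]
After op 4 (checkout): HEAD=work@B [fix=A main=B work=B]
After op 5 (reset): HEAD=work@A [fix=A main=B work=A]
After op 6 (commit): HEAD=work@C [fix=A main=B work=C]
ancestors(C) = {A,C}; B in? no
ancestors(A) = {A}; C in? no

Answer: no no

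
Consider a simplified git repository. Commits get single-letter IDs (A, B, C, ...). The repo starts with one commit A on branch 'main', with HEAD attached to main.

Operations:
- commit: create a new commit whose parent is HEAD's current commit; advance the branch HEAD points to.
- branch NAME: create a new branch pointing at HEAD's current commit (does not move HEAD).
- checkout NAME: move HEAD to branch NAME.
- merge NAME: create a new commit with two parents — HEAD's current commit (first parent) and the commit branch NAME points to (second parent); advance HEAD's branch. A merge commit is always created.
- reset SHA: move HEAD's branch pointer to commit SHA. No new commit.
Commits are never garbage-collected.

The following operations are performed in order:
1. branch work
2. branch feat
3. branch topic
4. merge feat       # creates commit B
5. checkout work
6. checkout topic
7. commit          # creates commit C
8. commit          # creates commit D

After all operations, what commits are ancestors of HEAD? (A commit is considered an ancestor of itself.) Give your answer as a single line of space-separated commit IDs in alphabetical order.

Answer: A C D

Derivation:
After op 1 (branch): HEAD=main@A [main=A work=A]
After op 2 (branch): HEAD=main@A [feat=A main=A work=A]
After op 3 (branch): HEAD=main@A [feat=A main=A topic=A work=A]
After op 4 (merge): HEAD=main@B [feat=A main=B topic=A work=A]
After op 5 (checkout): HEAD=work@A [feat=A main=B topic=A work=A]
After op 6 (checkout): HEAD=topic@A [feat=A main=B topic=A work=A]
After op 7 (commit): HEAD=topic@C [feat=A main=B topic=C work=A]
After op 8 (commit): HEAD=topic@D [feat=A main=B topic=D work=A]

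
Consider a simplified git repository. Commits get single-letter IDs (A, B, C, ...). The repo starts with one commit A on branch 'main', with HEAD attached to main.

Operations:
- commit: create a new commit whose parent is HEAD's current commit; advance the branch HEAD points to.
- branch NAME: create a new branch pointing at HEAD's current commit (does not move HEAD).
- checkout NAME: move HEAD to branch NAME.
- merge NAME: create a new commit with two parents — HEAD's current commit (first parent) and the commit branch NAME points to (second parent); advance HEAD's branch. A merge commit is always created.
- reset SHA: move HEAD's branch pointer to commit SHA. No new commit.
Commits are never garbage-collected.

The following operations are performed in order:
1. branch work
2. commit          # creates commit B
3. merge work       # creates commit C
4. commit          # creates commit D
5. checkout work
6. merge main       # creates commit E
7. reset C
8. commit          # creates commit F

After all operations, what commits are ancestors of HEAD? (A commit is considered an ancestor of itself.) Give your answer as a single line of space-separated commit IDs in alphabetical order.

Answer: A B C F

Derivation:
After op 1 (branch): HEAD=main@A [main=A work=A]
After op 2 (commit): HEAD=main@B [main=B work=A]
After op 3 (merge): HEAD=main@C [main=C work=A]
After op 4 (commit): HEAD=main@D [main=D work=A]
After op 5 (checkout): HEAD=work@A [main=D work=A]
After op 6 (merge): HEAD=work@E [main=D work=E]
After op 7 (reset): HEAD=work@C [main=D work=C]
After op 8 (commit): HEAD=work@F [main=D work=F]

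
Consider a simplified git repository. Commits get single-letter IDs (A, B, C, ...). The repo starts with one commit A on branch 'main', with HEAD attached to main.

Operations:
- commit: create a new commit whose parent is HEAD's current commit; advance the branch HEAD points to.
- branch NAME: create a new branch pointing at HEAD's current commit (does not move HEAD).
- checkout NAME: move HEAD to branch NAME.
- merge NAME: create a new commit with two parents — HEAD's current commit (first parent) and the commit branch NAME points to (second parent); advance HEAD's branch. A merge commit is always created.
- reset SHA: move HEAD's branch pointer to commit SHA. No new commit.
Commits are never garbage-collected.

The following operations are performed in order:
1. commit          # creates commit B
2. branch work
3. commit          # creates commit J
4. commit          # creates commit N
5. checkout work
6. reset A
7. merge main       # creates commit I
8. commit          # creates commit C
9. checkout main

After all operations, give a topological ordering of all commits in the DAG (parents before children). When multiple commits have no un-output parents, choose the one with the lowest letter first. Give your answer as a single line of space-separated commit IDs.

Answer: A B J N I C

Derivation:
After op 1 (commit): HEAD=main@B [main=B]
After op 2 (branch): HEAD=main@B [main=B work=B]
After op 3 (commit): HEAD=main@J [main=J work=B]
After op 4 (commit): HEAD=main@N [main=N work=B]
After op 5 (checkout): HEAD=work@B [main=N work=B]
After op 6 (reset): HEAD=work@A [main=N work=A]
After op 7 (merge): HEAD=work@I [main=N work=I]
After op 8 (commit): HEAD=work@C [main=N work=C]
After op 9 (checkout): HEAD=main@N [main=N work=C]
commit A: parents=[]
commit B: parents=['A']
commit C: parents=['I']
commit I: parents=['A', 'N']
commit J: parents=['B']
commit N: parents=['J']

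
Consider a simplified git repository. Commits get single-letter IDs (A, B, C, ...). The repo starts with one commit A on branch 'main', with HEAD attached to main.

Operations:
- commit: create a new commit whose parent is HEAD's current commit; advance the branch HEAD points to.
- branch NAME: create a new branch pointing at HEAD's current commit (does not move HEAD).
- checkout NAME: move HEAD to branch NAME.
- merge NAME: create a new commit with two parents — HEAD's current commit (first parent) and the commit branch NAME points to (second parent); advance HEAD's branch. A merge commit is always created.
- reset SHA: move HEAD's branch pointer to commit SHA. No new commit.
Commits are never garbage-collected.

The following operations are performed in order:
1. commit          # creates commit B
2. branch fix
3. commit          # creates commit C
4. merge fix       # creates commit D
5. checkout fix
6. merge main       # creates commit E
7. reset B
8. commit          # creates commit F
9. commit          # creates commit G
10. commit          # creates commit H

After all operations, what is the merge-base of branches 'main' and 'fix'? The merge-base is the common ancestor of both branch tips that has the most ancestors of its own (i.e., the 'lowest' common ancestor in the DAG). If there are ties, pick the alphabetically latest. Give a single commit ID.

Answer: B

Derivation:
After op 1 (commit): HEAD=main@B [main=B]
After op 2 (branch): HEAD=main@B [fix=B main=B]
After op 3 (commit): HEAD=main@C [fix=B main=C]
After op 4 (merge): HEAD=main@D [fix=B main=D]
After op 5 (checkout): HEAD=fix@B [fix=B main=D]
After op 6 (merge): HEAD=fix@E [fix=E main=D]
After op 7 (reset): HEAD=fix@B [fix=B main=D]
After op 8 (commit): HEAD=fix@F [fix=F main=D]
After op 9 (commit): HEAD=fix@G [fix=G main=D]
After op 10 (commit): HEAD=fix@H [fix=H main=D]
ancestors(main=D): ['A', 'B', 'C', 'D']
ancestors(fix=H): ['A', 'B', 'F', 'G', 'H']
common: ['A', 'B']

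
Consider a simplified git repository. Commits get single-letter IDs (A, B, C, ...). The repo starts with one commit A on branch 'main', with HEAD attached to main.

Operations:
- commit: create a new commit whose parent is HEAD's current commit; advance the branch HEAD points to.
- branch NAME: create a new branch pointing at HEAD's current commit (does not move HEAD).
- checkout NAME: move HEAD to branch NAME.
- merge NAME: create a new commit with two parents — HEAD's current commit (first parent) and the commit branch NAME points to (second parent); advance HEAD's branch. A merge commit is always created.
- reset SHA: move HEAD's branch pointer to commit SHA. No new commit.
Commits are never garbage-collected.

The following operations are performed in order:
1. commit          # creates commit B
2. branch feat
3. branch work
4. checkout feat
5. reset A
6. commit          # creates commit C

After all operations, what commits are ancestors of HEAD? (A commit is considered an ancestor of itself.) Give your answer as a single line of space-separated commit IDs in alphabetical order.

After op 1 (commit): HEAD=main@B [main=B]
After op 2 (branch): HEAD=main@B [feat=B main=B]
After op 3 (branch): HEAD=main@B [feat=B main=B work=B]
After op 4 (checkout): HEAD=feat@B [feat=B main=B work=B]
After op 5 (reset): HEAD=feat@A [feat=A main=B work=B]
After op 6 (commit): HEAD=feat@C [feat=C main=B work=B]

Answer: A C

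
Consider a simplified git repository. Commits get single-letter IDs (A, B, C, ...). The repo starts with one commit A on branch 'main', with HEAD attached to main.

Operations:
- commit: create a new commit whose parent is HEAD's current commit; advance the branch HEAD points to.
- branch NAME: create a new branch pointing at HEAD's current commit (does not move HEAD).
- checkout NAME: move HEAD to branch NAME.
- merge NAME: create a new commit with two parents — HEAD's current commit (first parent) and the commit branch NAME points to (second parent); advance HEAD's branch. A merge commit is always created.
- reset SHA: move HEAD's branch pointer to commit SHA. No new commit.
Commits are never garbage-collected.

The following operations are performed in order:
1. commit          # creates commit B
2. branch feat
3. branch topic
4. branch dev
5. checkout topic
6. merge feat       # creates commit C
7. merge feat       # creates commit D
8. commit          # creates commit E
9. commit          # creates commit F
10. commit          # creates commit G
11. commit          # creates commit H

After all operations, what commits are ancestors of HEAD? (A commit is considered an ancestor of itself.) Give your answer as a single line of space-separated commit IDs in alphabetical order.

After op 1 (commit): HEAD=main@B [main=B]
After op 2 (branch): HEAD=main@B [feat=B main=B]
After op 3 (branch): HEAD=main@B [feat=B main=B topic=B]
After op 4 (branch): HEAD=main@B [dev=B feat=B main=B topic=B]
After op 5 (checkout): HEAD=topic@B [dev=B feat=B main=B topic=B]
After op 6 (merge): HEAD=topic@C [dev=B feat=B main=B topic=C]
After op 7 (merge): HEAD=topic@D [dev=B feat=B main=B topic=D]
After op 8 (commit): HEAD=topic@E [dev=B feat=B main=B topic=E]
After op 9 (commit): HEAD=topic@F [dev=B feat=B main=B topic=F]
After op 10 (commit): HEAD=topic@G [dev=B feat=B main=B topic=G]
After op 11 (commit): HEAD=topic@H [dev=B feat=B main=B topic=H]

Answer: A B C D E F G H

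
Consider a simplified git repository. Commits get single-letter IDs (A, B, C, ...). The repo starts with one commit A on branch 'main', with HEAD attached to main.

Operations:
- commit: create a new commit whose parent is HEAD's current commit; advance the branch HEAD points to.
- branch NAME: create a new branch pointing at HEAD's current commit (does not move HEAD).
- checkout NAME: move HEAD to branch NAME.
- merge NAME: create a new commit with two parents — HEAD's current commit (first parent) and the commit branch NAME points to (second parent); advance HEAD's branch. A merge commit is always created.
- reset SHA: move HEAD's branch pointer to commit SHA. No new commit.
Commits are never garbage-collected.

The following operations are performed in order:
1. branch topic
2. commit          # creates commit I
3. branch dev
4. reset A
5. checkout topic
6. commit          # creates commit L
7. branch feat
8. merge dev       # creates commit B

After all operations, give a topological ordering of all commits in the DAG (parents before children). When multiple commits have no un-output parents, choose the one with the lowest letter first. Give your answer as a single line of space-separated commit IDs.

Answer: A I L B

Derivation:
After op 1 (branch): HEAD=main@A [main=A topic=A]
After op 2 (commit): HEAD=main@I [main=I topic=A]
After op 3 (branch): HEAD=main@I [dev=I main=I topic=A]
After op 4 (reset): HEAD=main@A [dev=I main=A topic=A]
After op 5 (checkout): HEAD=topic@A [dev=I main=A topic=A]
After op 6 (commit): HEAD=topic@L [dev=I main=A topic=L]
After op 7 (branch): HEAD=topic@L [dev=I feat=L main=A topic=L]
After op 8 (merge): HEAD=topic@B [dev=I feat=L main=A topic=B]
commit A: parents=[]
commit B: parents=['L', 'I']
commit I: parents=['A']
commit L: parents=['A']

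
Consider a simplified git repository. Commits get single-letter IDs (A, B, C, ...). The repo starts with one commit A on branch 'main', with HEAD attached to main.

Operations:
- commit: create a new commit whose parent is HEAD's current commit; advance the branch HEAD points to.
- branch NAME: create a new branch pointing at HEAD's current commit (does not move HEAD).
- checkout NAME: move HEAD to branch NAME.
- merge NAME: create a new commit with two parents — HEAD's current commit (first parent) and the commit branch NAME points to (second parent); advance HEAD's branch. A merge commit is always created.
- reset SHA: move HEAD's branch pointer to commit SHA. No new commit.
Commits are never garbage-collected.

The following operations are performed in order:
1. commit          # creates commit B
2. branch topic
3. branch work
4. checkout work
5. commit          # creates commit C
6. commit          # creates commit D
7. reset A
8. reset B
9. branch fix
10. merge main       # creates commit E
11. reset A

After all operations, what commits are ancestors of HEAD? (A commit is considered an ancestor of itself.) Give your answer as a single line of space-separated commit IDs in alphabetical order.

After op 1 (commit): HEAD=main@B [main=B]
After op 2 (branch): HEAD=main@B [main=B topic=B]
After op 3 (branch): HEAD=main@B [main=B topic=B work=B]
After op 4 (checkout): HEAD=work@B [main=B topic=B work=B]
After op 5 (commit): HEAD=work@C [main=B topic=B work=C]
After op 6 (commit): HEAD=work@D [main=B topic=B work=D]
After op 7 (reset): HEAD=work@A [main=B topic=B work=A]
After op 8 (reset): HEAD=work@B [main=B topic=B work=B]
After op 9 (branch): HEAD=work@B [fix=B main=B topic=B work=B]
After op 10 (merge): HEAD=work@E [fix=B main=B topic=B work=E]
After op 11 (reset): HEAD=work@A [fix=B main=B topic=B work=A]

Answer: A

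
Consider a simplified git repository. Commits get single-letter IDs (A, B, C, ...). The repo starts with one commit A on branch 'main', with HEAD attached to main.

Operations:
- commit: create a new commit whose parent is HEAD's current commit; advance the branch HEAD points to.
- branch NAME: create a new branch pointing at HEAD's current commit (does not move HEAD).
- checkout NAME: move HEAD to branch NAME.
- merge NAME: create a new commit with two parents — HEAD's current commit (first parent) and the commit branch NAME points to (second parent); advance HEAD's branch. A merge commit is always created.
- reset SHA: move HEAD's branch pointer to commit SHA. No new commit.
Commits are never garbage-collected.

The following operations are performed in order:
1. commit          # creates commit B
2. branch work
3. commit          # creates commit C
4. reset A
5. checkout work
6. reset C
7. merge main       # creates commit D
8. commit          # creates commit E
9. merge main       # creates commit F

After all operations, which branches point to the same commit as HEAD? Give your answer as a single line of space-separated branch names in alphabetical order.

After op 1 (commit): HEAD=main@B [main=B]
After op 2 (branch): HEAD=main@B [main=B work=B]
After op 3 (commit): HEAD=main@C [main=C work=B]
After op 4 (reset): HEAD=main@A [main=A work=B]
After op 5 (checkout): HEAD=work@B [main=A work=B]
After op 6 (reset): HEAD=work@C [main=A work=C]
After op 7 (merge): HEAD=work@D [main=A work=D]
After op 8 (commit): HEAD=work@E [main=A work=E]
After op 9 (merge): HEAD=work@F [main=A work=F]

Answer: work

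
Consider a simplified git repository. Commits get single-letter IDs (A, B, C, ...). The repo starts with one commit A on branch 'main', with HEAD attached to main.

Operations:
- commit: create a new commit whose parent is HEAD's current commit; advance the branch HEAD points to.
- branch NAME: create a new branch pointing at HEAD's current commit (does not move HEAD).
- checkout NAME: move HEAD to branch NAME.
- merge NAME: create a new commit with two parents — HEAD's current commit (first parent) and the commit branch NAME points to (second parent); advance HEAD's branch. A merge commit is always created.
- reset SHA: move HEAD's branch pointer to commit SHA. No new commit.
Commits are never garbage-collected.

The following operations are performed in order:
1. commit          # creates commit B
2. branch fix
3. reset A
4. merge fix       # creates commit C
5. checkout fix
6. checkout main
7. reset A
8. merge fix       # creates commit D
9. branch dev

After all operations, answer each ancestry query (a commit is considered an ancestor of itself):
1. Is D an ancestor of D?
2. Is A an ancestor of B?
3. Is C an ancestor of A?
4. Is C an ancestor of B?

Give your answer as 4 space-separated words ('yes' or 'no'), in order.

After op 1 (commit): HEAD=main@B [main=B]
After op 2 (branch): HEAD=main@B [fix=B main=B]
After op 3 (reset): HEAD=main@A [fix=B main=A]
After op 4 (merge): HEAD=main@C [fix=B main=C]
After op 5 (checkout): HEAD=fix@B [fix=B main=C]
After op 6 (checkout): HEAD=main@C [fix=B main=C]
After op 7 (reset): HEAD=main@A [fix=B main=A]
After op 8 (merge): HEAD=main@D [fix=B main=D]
After op 9 (branch): HEAD=main@D [dev=D fix=B main=D]
ancestors(D) = {A,B,D}; D in? yes
ancestors(B) = {A,B}; A in? yes
ancestors(A) = {A}; C in? no
ancestors(B) = {A,B}; C in? no

Answer: yes yes no no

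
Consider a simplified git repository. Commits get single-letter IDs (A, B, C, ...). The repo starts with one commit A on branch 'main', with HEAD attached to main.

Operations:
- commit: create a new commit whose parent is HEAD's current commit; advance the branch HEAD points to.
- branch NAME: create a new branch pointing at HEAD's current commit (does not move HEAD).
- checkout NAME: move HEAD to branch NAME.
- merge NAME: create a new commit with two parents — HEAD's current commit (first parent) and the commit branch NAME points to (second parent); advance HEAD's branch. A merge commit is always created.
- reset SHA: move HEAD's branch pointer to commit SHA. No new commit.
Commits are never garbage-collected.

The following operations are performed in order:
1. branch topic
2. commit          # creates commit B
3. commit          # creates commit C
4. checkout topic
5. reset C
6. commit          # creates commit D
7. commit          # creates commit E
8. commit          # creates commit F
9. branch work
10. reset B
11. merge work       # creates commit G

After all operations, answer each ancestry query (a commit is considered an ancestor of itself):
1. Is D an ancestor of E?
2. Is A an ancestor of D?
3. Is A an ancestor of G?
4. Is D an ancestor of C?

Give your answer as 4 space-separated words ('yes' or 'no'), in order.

Answer: yes yes yes no

Derivation:
After op 1 (branch): HEAD=main@A [main=A topic=A]
After op 2 (commit): HEAD=main@B [main=B topic=A]
After op 3 (commit): HEAD=main@C [main=C topic=A]
After op 4 (checkout): HEAD=topic@A [main=C topic=A]
After op 5 (reset): HEAD=topic@C [main=C topic=C]
After op 6 (commit): HEAD=topic@D [main=C topic=D]
After op 7 (commit): HEAD=topic@E [main=C topic=E]
After op 8 (commit): HEAD=topic@F [main=C topic=F]
After op 9 (branch): HEAD=topic@F [main=C topic=F work=F]
After op 10 (reset): HEAD=topic@B [main=C topic=B work=F]
After op 11 (merge): HEAD=topic@G [main=C topic=G work=F]
ancestors(E) = {A,B,C,D,E}; D in? yes
ancestors(D) = {A,B,C,D}; A in? yes
ancestors(G) = {A,B,C,D,E,F,G}; A in? yes
ancestors(C) = {A,B,C}; D in? no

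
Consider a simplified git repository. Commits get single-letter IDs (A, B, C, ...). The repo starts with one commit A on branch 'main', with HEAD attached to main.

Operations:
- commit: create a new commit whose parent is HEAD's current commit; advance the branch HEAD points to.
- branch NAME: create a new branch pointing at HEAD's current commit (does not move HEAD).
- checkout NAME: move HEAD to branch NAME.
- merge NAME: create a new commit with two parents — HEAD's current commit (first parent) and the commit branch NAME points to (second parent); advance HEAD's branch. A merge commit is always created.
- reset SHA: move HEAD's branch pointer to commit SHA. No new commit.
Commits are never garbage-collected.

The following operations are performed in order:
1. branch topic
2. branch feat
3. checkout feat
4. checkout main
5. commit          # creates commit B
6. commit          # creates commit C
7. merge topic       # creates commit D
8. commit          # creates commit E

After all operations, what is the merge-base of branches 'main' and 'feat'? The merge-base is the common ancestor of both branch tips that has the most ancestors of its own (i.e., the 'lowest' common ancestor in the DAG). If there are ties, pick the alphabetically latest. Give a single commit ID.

Answer: A

Derivation:
After op 1 (branch): HEAD=main@A [main=A topic=A]
After op 2 (branch): HEAD=main@A [feat=A main=A topic=A]
After op 3 (checkout): HEAD=feat@A [feat=A main=A topic=A]
After op 4 (checkout): HEAD=main@A [feat=A main=A topic=A]
After op 5 (commit): HEAD=main@B [feat=A main=B topic=A]
After op 6 (commit): HEAD=main@C [feat=A main=C topic=A]
After op 7 (merge): HEAD=main@D [feat=A main=D topic=A]
After op 8 (commit): HEAD=main@E [feat=A main=E topic=A]
ancestors(main=E): ['A', 'B', 'C', 'D', 'E']
ancestors(feat=A): ['A']
common: ['A']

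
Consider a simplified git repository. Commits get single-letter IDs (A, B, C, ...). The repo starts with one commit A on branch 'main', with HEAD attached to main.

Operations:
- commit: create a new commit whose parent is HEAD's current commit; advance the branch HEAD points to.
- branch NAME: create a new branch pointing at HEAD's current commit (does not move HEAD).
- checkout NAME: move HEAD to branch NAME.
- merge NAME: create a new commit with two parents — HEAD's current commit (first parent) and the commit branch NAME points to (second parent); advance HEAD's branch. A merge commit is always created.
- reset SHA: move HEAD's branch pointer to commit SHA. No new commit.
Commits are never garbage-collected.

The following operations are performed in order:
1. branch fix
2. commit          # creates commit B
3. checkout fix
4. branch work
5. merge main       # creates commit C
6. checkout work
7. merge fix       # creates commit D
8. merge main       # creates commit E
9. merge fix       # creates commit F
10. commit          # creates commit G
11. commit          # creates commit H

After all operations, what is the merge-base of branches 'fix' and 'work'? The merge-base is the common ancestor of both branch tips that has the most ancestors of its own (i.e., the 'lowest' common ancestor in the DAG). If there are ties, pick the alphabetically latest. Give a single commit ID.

After op 1 (branch): HEAD=main@A [fix=A main=A]
After op 2 (commit): HEAD=main@B [fix=A main=B]
After op 3 (checkout): HEAD=fix@A [fix=A main=B]
After op 4 (branch): HEAD=fix@A [fix=A main=B work=A]
After op 5 (merge): HEAD=fix@C [fix=C main=B work=A]
After op 6 (checkout): HEAD=work@A [fix=C main=B work=A]
After op 7 (merge): HEAD=work@D [fix=C main=B work=D]
After op 8 (merge): HEAD=work@E [fix=C main=B work=E]
After op 9 (merge): HEAD=work@F [fix=C main=B work=F]
After op 10 (commit): HEAD=work@G [fix=C main=B work=G]
After op 11 (commit): HEAD=work@H [fix=C main=B work=H]
ancestors(fix=C): ['A', 'B', 'C']
ancestors(work=H): ['A', 'B', 'C', 'D', 'E', 'F', 'G', 'H']
common: ['A', 'B', 'C']

Answer: C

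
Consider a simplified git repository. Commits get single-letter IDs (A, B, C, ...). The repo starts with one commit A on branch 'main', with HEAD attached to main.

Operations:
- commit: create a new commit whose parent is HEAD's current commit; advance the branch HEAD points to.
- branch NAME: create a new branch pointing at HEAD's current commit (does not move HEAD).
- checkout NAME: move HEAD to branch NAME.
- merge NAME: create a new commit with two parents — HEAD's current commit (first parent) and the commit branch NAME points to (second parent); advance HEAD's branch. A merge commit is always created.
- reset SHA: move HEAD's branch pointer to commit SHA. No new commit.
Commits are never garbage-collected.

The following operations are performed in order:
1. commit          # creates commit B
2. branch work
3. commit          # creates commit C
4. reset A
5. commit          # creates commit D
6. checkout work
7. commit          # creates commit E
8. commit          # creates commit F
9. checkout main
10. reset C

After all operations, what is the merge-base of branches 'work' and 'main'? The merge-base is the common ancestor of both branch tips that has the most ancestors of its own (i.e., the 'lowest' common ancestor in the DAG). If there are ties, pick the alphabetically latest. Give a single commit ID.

Answer: B

Derivation:
After op 1 (commit): HEAD=main@B [main=B]
After op 2 (branch): HEAD=main@B [main=B work=B]
After op 3 (commit): HEAD=main@C [main=C work=B]
After op 4 (reset): HEAD=main@A [main=A work=B]
After op 5 (commit): HEAD=main@D [main=D work=B]
After op 6 (checkout): HEAD=work@B [main=D work=B]
After op 7 (commit): HEAD=work@E [main=D work=E]
After op 8 (commit): HEAD=work@F [main=D work=F]
After op 9 (checkout): HEAD=main@D [main=D work=F]
After op 10 (reset): HEAD=main@C [main=C work=F]
ancestors(work=F): ['A', 'B', 'E', 'F']
ancestors(main=C): ['A', 'B', 'C']
common: ['A', 'B']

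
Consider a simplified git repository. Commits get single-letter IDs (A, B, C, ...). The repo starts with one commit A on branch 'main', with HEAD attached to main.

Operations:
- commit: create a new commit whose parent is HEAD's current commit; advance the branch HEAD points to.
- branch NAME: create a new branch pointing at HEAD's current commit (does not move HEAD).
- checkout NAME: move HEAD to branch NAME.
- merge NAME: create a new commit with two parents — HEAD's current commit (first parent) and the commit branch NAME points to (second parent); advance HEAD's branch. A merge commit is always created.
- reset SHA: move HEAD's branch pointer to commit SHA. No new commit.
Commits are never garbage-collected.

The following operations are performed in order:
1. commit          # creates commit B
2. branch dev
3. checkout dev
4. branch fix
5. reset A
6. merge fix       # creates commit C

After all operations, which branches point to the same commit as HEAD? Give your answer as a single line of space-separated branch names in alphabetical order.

After op 1 (commit): HEAD=main@B [main=B]
After op 2 (branch): HEAD=main@B [dev=B main=B]
After op 3 (checkout): HEAD=dev@B [dev=B main=B]
After op 4 (branch): HEAD=dev@B [dev=B fix=B main=B]
After op 5 (reset): HEAD=dev@A [dev=A fix=B main=B]
After op 6 (merge): HEAD=dev@C [dev=C fix=B main=B]

Answer: dev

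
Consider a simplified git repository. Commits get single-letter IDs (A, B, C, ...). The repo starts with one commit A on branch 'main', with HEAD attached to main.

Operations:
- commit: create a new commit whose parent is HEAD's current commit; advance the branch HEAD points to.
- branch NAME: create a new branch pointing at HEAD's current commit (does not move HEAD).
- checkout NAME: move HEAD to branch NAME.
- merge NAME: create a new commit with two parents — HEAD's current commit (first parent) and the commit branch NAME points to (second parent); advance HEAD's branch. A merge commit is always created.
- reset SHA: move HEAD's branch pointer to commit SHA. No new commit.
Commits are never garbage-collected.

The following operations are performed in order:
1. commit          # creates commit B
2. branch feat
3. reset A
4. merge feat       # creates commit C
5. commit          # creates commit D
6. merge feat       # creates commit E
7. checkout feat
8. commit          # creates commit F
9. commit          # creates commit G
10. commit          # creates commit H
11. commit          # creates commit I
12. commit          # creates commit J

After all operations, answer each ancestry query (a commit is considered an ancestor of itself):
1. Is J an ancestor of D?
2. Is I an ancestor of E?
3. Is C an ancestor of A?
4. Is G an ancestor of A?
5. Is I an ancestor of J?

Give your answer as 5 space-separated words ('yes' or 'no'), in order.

Answer: no no no no yes

Derivation:
After op 1 (commit): HEAD=main@B [main=B]
After op 2 (branch): HEAD=main@B [feat=B main=B]
After op 3 (reset): HEAD=main@A [feat=B main=A]
After op 4 (merge): HEAD=main@C [feat=B main=C]
After op 5 (commit): HEAD=main@D [feat=B main=D]
After op 6 (merge): HEAD=main@E [feat=B main=E]
After op 7 (checkout): HEAD=feat@B [feat=B main=E]
After op 8 (commit): HEAD=feat@F [feat=F main=E]
After op 9 (commit): HEAD=feat@G [feat=G main=E]
After op 10 (commit): HEAD=feat@H [feat=H main=E]
After op 11 (commit): HEAD=feat@I [feat=I main=E]
After op 12 (commit): HEAD=feat@J [feat=J main=E]
ancestors(D) = {A,B,C,D}; J in? no
ancestors(E) = {A,B,C,D,E}; I in? no
ancestors(A) = {A}; C in? no
ancestors(A) = {A}; G in? no
ancestors(J) = {A,B,F,G,H,I,J}; I in? yes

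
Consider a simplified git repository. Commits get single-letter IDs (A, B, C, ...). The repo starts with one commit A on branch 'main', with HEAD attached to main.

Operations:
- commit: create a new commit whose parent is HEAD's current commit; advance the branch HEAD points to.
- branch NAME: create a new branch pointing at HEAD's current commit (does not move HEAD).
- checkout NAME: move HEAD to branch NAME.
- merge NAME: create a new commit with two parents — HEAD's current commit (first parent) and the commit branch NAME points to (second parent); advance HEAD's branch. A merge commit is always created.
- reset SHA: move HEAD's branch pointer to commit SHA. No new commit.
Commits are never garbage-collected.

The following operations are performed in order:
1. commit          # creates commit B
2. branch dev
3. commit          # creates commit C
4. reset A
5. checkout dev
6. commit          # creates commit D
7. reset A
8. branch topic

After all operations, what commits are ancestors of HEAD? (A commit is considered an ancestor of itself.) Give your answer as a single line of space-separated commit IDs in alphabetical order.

Answer: A

Derivation:
After op 1 (commit): HEAD=main@B [main=B]
After op 2 (branch): HEAD=main@B [dev=B main=B]
After op 3 (commit): HEAD=main@C [dev=B main=C]
After op 4 (reset): HEAD=main@A [dev=B main=A]
After op 5 (checkout): HEAD=dev@B [dev=B main=A]
After op 6 (commit): HEAD=dev@D [dev=D main=A]
After op 7 (reset): HEAD=dev@A [dev=A main=A]
After op 8 (branch): HEAD=dev@A [dev=A main=A topic=A]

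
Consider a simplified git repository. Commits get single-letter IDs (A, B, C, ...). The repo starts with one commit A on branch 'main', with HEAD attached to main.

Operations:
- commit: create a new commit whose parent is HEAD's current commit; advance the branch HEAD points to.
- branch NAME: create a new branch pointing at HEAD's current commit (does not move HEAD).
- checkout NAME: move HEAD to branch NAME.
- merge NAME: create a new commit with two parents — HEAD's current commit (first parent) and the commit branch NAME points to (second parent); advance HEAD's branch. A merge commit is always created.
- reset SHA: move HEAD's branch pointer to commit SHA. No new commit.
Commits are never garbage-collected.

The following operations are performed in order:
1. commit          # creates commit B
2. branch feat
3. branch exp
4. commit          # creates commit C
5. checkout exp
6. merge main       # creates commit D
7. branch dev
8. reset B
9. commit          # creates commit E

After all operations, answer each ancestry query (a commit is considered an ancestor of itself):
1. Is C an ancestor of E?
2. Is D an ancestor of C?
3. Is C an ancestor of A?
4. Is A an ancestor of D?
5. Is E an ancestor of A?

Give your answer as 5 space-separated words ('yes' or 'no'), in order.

After op 1 (commit): HEAD=main@B [main=B]
After op 2 (branch): HEAD=main@B [feat=B main=B]
After op 3 (branch): HEAD=main@B [exp=B feat=B main=B]
After op 4 (commit): HEAD=main@C [exp=B feat=B main=C]
After op 5 (checkout): HEAD=exp@B [exp=B feat=B main=C]
After op 6 (merge): HEAD=exp@D [exp=D feat=B main=C]
After op 7 (branch): HEAD=exp@D [dev=D exp=D feat=B main=C]
After op 8 (reset): HEAD=exp@B [dev=D exp=B feat=B main=C]
After op 9 (commit): HEAD=exp@E [dev=D exp=E feat=B main=C]
ancestors(E) = {A,B,E}; C in? no
ancestors(C) = {A,B,C}; D in? no
ancestors(A) = {A}; C in? no
ancestors(D) = {A,B,C,D}; A in? yes
ancestors(A) = {A}; E in? no

Answer: no no no yes no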